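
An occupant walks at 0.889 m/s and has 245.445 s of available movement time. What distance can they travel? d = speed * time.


d = 0.889 * 245.445 = 218.20 m

218.20 m


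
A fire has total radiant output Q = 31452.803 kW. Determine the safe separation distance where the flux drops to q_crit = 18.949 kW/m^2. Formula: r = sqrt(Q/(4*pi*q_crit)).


4*pi*q_crit = 238.12
Q/(4*pi*q_crit) = 132.09
r = sqrt(132.09) = 11.493 m

11.493 m


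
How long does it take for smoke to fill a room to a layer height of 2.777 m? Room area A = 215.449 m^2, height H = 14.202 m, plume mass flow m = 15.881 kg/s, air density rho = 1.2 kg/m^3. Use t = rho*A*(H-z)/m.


H - z = 11.425 m
t = 1.2 * 215.449 * 11.425 / 15.881 = 186.00 s

186.00 s


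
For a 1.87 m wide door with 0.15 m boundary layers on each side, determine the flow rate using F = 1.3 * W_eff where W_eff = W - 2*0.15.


W_eff = 1.87 - 0.30 = 1.57 m
F = 1.3 * 1.57 = 2.041 persons/s

2.041 persons/s


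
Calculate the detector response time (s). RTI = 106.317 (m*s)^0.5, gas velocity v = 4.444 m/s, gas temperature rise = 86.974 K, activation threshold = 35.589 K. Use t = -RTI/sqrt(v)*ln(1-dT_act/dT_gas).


dT_act/dT_gas = 0.40919
ln(1 - 0.40919) = -0.52626
t = -106.317 / sqrt(4.444) * -0.52626 = 26.541 s

26.541 s


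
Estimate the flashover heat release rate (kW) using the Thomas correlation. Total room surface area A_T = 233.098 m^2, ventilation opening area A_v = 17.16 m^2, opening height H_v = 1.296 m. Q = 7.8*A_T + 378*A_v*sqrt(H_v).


7.8*A_T = 1818.2
sqrt(H_v) = 1.1384
378*A_v*sqrt(H_v) = 7384.3
Q = 1818.2 + 7384.3 = 9202.5 kW

9202.5 kW


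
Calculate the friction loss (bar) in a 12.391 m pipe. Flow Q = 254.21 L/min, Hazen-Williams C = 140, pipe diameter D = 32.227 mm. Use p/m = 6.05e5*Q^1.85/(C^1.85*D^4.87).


Q^1.85 = 28158
C^1.85 = 9339.8
D^4.87 = 2.2133e+07
p/m = 0.082413 bar/m
p_total = 0.082413 * 12.391 = 1.0212 bar

1.0212 bar


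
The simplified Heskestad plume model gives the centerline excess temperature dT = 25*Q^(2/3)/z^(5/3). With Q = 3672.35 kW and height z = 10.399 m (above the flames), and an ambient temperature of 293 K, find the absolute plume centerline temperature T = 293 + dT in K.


Q^(2/3) = 238.03
z^(5/3) = 49.543
dT = 25 * 238.03 / 49.543 = 120.11 K
T = 293 + 120.11 = 413.11 K

413.11 K


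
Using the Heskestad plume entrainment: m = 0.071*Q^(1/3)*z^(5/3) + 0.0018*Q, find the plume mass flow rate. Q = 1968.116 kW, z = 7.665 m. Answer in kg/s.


Q^(1/3) = 12.532
z^(5/3) = 29.798
First term = 0.071 * 12.532 * 29.798 = 26.513
Second term = 0.0018 * 1968.116 = 3.5426
m = 30.056 kg/s

30.056 kg/s


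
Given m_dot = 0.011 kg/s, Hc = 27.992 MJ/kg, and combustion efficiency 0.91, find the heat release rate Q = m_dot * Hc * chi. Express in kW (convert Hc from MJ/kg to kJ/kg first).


Hc = 27.992 MJ/kg = 27.992 * 1000 kJ/kg = 27992 kJ/kg
Q = 0.011 kg/s * 27992 kJ/kg * 0.91 = 280.20 kW

280.20 kW


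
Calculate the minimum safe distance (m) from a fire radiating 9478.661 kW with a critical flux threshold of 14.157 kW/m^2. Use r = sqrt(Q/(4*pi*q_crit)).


4*pi*q_crit = 177.90
Q/(4*pi*q_crit) = 53.280
r = sqrt(53.280) = 7.2993 m

7.2993 m


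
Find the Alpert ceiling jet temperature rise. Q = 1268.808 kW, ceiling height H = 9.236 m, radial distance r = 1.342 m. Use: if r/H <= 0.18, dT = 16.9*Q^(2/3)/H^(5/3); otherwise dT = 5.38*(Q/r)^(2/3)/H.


r/H = 1.342 / 9.236 = 0.14530
r/H <= 0.18, so dT = 16.9*Q^(2/3)/H^(5/3)
Q^(2/3) = 117.20
H^(5/3) = 40.657
dT = 16.9 * 117.20 / 40.657 = 48.717 K

48.717 K


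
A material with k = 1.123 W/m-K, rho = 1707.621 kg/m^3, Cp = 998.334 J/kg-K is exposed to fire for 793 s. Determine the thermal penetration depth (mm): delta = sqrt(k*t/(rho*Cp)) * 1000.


alpha = 1.123 / (1707.621 * 998.334) = 6.5874e-07 m^2/s
alpha * t = 0.00052238
delta = sqrt(0.00052238) * 1000 = 22.856 mm

22.856 mm


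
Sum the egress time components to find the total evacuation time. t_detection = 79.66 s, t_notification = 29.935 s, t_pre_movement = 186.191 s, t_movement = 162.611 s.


Total = 79.66 + 29.935 + 186.191 + 162.611 = 458.397 s

458.397 s


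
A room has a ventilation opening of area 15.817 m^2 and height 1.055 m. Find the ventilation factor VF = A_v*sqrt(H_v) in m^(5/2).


sqrt(H_v) = 1.0271
VF = 15.817 * 1.0271 = 16.246 m^(5/2)

16.246 m^(5/2)


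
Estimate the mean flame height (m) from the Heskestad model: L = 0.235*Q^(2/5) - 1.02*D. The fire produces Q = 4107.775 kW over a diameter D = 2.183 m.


Q^(2/5) = 27.890
0.235 * Q^(2/5) = 6.5541
1.02 * D = 2.2267
L = 4.3274 m

4.3274 m


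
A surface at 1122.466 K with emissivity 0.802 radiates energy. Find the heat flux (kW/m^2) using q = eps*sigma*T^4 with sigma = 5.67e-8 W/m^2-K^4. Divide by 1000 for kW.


T^4 = 1.5874e+12
q = 0.802 * 5.67e-8 * 1.5874e+12 / 1000 = 72.186 kW/m^2

72.186 kW/m^2


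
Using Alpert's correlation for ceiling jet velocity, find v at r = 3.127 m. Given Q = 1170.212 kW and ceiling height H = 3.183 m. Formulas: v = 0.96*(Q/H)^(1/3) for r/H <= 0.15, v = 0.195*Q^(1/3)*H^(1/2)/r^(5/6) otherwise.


r/H = 3.127 / 3.183 = 0.98241
r/H > 0.15, so v = 0.195*Q^(1/3)*H^(1/2)/r^(5/6)
Q^(1/3) = 10.538
H^(1/2) = 1.7841
r^(5/6) = 2.5859
v = 0.195 * 10.538 * 1.7841 / 2.5859 = 1.4178 m/s

1.4178 m/s


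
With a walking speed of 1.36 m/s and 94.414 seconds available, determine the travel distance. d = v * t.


d = 1.36 * 94.414 = 128.40 m

128.40 m


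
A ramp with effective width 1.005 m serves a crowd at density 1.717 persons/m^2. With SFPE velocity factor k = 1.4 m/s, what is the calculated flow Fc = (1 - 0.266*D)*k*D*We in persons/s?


1 - 0.266*D = 1 - 0.266*1.717 = 0.54328
Fs = 0.54328 * 1.4 * 1.717 = 1.3059 persons/(s*m)
Fc = 1.3059 * 1.005 = 1.3125 persons/s

1.3125 persons/s


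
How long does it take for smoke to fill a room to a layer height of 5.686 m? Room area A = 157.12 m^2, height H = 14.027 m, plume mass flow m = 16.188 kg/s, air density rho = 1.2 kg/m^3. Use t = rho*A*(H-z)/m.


H - z = 8.341 m
t = 1.2 * 157.12 * 8.341 / 16.188 = 97.149 s

97.149 s


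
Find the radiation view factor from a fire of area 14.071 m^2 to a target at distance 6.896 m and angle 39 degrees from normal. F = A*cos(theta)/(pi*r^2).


cos(39 deg) = 0.77715
pi*r^2 = 149.40
F = 14.071 * 0.77715 / 149.40 = 0.073195

0.073195


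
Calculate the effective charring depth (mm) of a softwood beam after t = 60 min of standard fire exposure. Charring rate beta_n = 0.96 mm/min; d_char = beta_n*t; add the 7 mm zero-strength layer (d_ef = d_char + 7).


d_char = 0.96 * 60 = 57.6 mm
d_ef = 57.6 + 1.0*7 = 64.6 mm

64.6 mm


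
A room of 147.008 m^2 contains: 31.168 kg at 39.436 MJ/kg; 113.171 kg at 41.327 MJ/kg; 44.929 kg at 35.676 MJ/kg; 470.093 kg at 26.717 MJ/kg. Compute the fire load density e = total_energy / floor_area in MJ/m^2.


Total energy = 31.168*39.436 + 113.171*41.327 + 44.929*35.676 + 470.093*26.717
= 1229.141 + 4677.018 + 1602.887 + 12559.47
= 20068.52 MJ
e = 20068.52 / 147.008 = 136.51 MJ/m^2

136.51 MJ/m^2


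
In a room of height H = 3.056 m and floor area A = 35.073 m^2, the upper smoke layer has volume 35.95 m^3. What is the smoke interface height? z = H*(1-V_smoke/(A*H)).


V/(A*H) = 0.33541
1 - 0.33541 = 0.66459
z = 3.056 * 0.66459 = 2.0310 m

2.0310 m


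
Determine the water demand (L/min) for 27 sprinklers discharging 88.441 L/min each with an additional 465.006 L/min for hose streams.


Sprinkler demand = 27 * 88.441 = 2387.907 L/min
Total = 2387.907 + 465.006 = 2852.913 L/min

2852.913 L/min


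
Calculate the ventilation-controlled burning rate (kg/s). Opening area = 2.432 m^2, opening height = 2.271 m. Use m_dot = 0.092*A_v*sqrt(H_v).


sqrt(H_v) = 1.5070
m_dot = 0.092 * 2.432 * 1.5070 = 0.33718 kg/s

0.33718 kg/s


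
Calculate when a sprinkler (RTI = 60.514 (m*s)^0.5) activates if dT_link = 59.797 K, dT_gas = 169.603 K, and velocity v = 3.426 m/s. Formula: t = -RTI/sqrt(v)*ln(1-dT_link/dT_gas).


dT_link/dT_gas = 0.35257
ln(1 - 0.35257) = -0.43475
t = -60.514 / sqrt(3.426) * -0.43475 = 14.213 s

14.213 s


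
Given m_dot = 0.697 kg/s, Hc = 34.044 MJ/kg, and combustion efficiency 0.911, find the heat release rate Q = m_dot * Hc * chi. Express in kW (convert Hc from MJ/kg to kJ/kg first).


Hc = 34.044 MJ/kg = 34.044 * 1000 kJ/kg = 34044 kJ/kg
Q = 0.697 kg/s * 34044 kJ/kg * 0.911 = 21617 kW

21617 kW


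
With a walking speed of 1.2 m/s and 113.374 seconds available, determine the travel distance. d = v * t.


d = 1.2 * 113.374 = 136.05 m

136.05 m


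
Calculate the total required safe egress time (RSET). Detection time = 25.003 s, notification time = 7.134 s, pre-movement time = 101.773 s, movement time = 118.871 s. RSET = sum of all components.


Total = 25.003 + 7.134 + 101.773 + 118.871 = 252.781 s

252.781 s


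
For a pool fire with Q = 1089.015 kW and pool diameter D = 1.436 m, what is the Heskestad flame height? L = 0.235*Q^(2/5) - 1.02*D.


Q^(2/5) = 16.399
0.235 * Q^(2/5) = 3.8537
1.02 * D = 1.4647
L = 2.3890 m

2.3890 m


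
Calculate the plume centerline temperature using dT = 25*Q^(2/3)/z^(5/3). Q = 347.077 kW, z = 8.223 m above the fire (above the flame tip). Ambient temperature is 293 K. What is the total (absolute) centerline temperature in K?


Q^(2/3) = 49.388
z^(5/3) = 33.500
dT = 25 * 49.388 / 33.500 = 36.856 K
T = 293 + 36.856 = 329.86 K

329.86 K


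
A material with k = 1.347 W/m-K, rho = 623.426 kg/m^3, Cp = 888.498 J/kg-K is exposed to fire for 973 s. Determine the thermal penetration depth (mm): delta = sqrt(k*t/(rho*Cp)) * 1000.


alpha = 1.347 / (623.426 * 888.498) = 2.4318e-06 m^2/s
alpha * t = 0.0023661
delta = sqrt(0.0023661) * 1000 = 48.643 mm

48.643 mm


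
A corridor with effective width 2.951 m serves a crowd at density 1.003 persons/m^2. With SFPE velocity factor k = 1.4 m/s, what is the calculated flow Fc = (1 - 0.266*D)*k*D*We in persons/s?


1 - 0.266*D = 1 - 0.266*1.003 = 0.73320
Fs = 0.73320 * 1.4 * 1.003 = 1.0296 persons/(s*m)
Fc = 1.0296 * 2.951 = 3.0382 persons/s

3.0382 persons/s


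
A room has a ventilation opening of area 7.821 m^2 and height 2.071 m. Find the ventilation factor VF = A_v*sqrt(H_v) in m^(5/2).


sqrt(H_v) = 1.4391
VF = 7.821 * 1.4391 = 11.255 m^(5/2)

11.255 m^(5/2)


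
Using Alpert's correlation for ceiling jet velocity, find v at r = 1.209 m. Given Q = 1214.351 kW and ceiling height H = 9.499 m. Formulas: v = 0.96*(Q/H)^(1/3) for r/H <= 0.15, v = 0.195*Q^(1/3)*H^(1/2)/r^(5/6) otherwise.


r/H = 1.209 / 9.499 = 0.12728
r/H <= 0.15, so v = 0.96*(Q/H)^(1/3)
Q/H = 127.84
(Q/H)^(1/3) = 5.0376
v = 0.96 * 5.0376 = 4.8361 m/s

4.8361 m/s


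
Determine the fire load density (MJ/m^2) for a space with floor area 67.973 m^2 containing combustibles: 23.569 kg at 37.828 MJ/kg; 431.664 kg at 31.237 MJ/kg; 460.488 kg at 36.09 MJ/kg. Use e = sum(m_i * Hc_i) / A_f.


Total energy = 23.569*37.828 + 431.664*31.237 + 460.488*36.09
= 891.5681 + 13483.89 + 16619.01
= 30994.47 MJ
e = 30994.47 / 67.973 = 455.98 MJ/m^2

455.98 MJ/m^2


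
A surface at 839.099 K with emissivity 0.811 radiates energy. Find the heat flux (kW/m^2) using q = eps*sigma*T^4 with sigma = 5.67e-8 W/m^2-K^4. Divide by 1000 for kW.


T^4 = 4.9574e+11
q = 0.811 * 5.67e-8 * 4.9574e+11 / 1000 = 22.796 kW/m^2

22.796 kW/m^2


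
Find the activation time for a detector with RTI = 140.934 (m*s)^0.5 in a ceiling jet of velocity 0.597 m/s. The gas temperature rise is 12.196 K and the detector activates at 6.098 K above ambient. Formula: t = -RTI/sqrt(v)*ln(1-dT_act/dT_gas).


dT_act/dT_gas = 0.5
ln(1 - 0.5) = -0.69315
t = -140.934 / sqrt(0.597) * -0.69315 = 126.43 s

126.43 s


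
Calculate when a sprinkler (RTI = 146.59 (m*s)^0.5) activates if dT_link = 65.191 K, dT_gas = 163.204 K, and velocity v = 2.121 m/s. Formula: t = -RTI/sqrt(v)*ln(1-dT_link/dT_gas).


dT_link/dT_gas = 0.39944
ln(1 - 0.39944) = -0.50990
t = -146.59 / sqrt(2.121) * -0.50990 = 51.324 s

51.324 s


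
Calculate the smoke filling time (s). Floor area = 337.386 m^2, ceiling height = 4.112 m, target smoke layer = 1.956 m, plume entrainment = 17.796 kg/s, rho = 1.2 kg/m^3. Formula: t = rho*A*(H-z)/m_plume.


H - z = 2.156 m
t = 1.2 * 337.386 * 2.156 / 17.796 = 49.050 s

49.050 s


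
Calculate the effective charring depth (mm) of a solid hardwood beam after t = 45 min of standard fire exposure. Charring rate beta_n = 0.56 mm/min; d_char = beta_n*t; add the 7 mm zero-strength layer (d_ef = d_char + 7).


d_char = 0.56 * 45 = 25.2 mm
d_ef = 25.2 + 1.0*7 = 32.2 mm

32.2 mm


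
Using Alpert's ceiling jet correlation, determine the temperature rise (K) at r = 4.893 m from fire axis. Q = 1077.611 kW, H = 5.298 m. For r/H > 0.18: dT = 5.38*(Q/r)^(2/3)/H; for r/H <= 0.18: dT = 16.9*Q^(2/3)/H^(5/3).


r/H = 4.893 / 5.298 = 0.92356
r/H > 0.18, so dT = 5.38*(Q/r)^(2/3)/H
Q/r = 220.24
(Q/r)^(2/3) = 36.469
dT = 5.38 * 36.469 / 5.298 = 37.034 K

37.034 K


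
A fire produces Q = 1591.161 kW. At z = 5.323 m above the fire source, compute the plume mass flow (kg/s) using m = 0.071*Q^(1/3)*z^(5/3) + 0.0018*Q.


Q^(1/3) = 11.674
z^(5/3) = 16.228
First term = 0.071 * 11.674 * 16.228 = 13.451
Second term = 0.0018 * 1591.161 = 2.8641
m = 16.315 kg/s

16.315 kg/s


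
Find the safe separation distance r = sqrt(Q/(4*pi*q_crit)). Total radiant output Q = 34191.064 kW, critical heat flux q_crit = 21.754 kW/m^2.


4*pi*q_crit = 273.37
Q/(4*pi*q_crit) = 125.07
r = sqrt(125.07) = 11.184 m

11.184 m


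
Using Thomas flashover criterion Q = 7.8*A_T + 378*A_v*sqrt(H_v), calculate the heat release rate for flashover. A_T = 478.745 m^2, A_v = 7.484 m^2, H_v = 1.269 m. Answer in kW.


7.8*A_T = 3734.211
sqrt(H_v) = 1.1265
378*A_v*sqrt(H_v) = 3186.8
Q = 3734.211 + 3186.8 = 6921.0 kW

6921.0 kW


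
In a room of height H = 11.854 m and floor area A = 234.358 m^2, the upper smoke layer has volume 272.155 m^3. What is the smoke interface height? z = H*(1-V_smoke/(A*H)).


V/(A*H) = 0.097965
1 - 0.097965 = 0.90203
z = 11.854 * 0.90203 = 10.693 m

10.693 m


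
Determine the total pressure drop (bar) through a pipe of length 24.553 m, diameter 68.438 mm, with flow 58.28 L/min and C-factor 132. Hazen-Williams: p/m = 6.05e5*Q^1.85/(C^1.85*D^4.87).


Q^1.85 = 1845.9
C^1.85 = 8376.5
D^4.87 = 8.6676e+08
p/m = 0.00015382 bar/m
p_total = 0.00015382 * 24.553 = 0.0037767 bar

0.0037767 bar


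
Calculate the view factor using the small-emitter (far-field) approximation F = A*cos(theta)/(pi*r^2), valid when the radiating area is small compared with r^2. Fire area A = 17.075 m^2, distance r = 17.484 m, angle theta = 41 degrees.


cos(41 deg) = 0.75471
pi*r^2 = 960.35
F = 17.075 * 0.75471 / 960.35 = 0.013419

0.013419


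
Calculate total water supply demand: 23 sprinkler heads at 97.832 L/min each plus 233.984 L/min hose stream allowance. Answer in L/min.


Sprinkler demand = 23 * 97.832 = 2250.136 L/min
Total = 2250.136 + 233.984 = 2484.12 L/min

2484.12 L/min


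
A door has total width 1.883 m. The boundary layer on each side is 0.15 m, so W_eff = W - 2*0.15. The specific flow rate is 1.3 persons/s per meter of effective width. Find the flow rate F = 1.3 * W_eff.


W_eff = 1.883 - 0.30 = 1.583 m
F = 1.3 * 1.583 = 2.0579 persons/s

2.0579 persons/s


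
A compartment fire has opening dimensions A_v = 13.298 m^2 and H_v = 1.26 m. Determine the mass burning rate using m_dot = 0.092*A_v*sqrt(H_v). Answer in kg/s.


sqrt(H_v) = 1.1225
m_dot = 0.092 * 13.298 * 1.1225 = 1.3733 kg/s

1.3733 kg/s


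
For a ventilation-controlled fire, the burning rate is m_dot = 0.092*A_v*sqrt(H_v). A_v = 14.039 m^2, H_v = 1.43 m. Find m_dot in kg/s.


sqrt(H_v) = 1.1958
m_dot = 0.092 * 14.039 * 1.1958 = 1.5445 kg/s

1.5445 kg/s


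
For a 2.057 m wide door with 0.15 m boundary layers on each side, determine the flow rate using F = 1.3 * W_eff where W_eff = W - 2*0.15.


W_eff = 2.057 - 0.30 = 1.757 m
F = 1.3 * 1.757 = 2.2841 persons/s

2.2841 persons/s


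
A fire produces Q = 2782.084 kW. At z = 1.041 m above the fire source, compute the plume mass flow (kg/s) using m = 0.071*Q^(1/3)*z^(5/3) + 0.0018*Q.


Q^(1/3) = 14.064
z^(5/3) = 1.0693
First term = 0.071 * 14.064 * 1.0693 = 1.0677
Second term = 0.0018 * 2782.084 = 5.0078
m = 6.0755 kg/s

6.0755 kg/s


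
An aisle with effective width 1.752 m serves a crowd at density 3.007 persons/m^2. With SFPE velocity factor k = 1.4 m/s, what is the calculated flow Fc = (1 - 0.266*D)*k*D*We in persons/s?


1 - 0.266*D = 1 - 0.266*3.007 = 0.20014
Fs = 0.20014 * 1.4 * 3.007 = 0.84254 persons/(s*m)
Fc = 0.84254 * 1.752 = 1.4761 persons/s

1.4761 persons/s


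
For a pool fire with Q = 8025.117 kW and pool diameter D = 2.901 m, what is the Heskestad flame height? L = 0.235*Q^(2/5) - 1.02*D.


Q^(2/5) = 36.457
0.235 * Q^(2/5) = 8.5674
1.02 * D = 2.9590
L = 5.6084 m

5.6084 m


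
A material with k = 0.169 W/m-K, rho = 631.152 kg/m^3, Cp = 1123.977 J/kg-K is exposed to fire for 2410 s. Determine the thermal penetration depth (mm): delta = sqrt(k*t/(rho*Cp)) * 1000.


alpha = 0.169 / (631.152 * 1123.977) = 2.3823e-07 m^2/s
alpha * t = 0.00057413
delta = sqrt(0.00057413) * 1000 = 23.961 mm

23.961 mm


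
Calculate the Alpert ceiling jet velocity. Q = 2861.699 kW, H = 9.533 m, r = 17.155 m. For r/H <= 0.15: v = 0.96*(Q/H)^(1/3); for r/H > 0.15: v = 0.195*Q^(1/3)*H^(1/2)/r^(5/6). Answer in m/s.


r/H = 17.155 / 9.533 = 1.7995
r/H > 0.15, so v = 0.195*Q^(1/3)*H^(1/2)/r^(5/6)
Q^(1/3) = 14.197
H^(1/2) = 3.0876
r^(5/6) = 10.682
v = 0.195 * 14.197 * 3.0876 / 10.682 = 0.80020 m/s

0.80020 m/s


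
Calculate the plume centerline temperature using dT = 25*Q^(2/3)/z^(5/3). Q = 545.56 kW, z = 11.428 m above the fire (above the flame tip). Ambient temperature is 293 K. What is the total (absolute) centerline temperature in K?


Q^(2/3) = 66.767
z^(5/3) = 57.981
dT = 25 * 66.767 / 57.981 = 28.788 K
T = 293 + 28.788 = 321.79 K

321.79 K


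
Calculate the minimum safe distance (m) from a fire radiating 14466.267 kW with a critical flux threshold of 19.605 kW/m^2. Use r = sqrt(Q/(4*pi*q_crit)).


4*pi*q_crit = 246.36
Q/(4*pi*q_crit) = 58.719
r = sqrt(58.719) = 7.6628 m

7.6628 m


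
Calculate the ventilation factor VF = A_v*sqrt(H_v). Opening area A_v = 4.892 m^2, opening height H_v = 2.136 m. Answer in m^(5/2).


sqrt(H_v) = 1.4615
VF = 4.892 * 1.4615 = 7.1497 m^(5/2)

7.1497 m^(5/2)


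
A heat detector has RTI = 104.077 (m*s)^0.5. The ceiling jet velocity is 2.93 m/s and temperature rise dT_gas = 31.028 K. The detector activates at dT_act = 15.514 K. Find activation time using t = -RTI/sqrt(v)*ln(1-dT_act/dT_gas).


dT_act/dT_gas = 0.5
ln(1 - 0.5) = -0.69315
t = -104.077 / sqrt(2.93) * -0.69315 = 42.145 s

42.145 s


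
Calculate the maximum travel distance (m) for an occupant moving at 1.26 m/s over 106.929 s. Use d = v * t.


d = 1.26 * 106.929 = 134.73 m

134.73 m


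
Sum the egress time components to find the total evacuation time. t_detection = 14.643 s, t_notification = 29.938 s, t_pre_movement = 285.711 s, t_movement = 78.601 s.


Total = 14.643 + 29.938 + 285.711 + 78.601 = 408.893 s

408.893 s


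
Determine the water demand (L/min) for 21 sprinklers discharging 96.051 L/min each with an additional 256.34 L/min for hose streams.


Sprinkler demand = 21 * 96.051 = 2017.071 L/min
Total = 2017.071 + 256.34 = 2273.411 L/min

2273.411 L/min


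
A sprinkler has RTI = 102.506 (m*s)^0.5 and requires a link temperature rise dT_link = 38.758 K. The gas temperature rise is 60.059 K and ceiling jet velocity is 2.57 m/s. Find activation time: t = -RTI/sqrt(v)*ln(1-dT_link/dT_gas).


dT_link/dT_gas = 0.64533
ln(1 - 0.64533) = -1.0366
t = -102.506 / sqrt(2.57) * -1.0366 = 66.280 s

66.280 s


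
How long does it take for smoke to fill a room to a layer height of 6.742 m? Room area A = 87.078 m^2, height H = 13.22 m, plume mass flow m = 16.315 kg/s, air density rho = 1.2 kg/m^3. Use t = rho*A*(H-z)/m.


H - z = 6.478 m
t = 1.2 * 87.078 * 6.478 / 16.315 = 41.490 s

41.490 s


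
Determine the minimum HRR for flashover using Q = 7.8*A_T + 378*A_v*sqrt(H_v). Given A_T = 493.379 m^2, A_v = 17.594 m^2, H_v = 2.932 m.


7.8*A_T = 3848.4
sqrt(H_v) = 1.7123
378*A_v*sqrt(H_v) = 11388
Q = 3848.4 + 11388 = 15236 kW

15236 kW


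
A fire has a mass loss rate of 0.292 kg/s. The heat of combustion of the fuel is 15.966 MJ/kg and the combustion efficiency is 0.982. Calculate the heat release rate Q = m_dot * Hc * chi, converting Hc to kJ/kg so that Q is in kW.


Hc = 15.966 MJ/kg = 15.966 * 1000 kJ/kg = 15966 kJ/kg
Q = 0.292 kg/s * 15966 kJ/kg * 0.982 = 4578.2 kW

4578.2 kW


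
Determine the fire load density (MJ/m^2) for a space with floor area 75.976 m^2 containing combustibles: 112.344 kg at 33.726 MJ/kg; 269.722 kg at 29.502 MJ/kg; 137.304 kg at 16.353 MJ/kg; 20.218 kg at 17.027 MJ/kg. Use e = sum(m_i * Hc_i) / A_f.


Total energy = 112.344*33.726 + 269.722*29.502 + 137.304*16.353 + 20.218*17.027
= 3788.914 + 7957.338 + 2245.332 + 344.2519
= 14335.84 MJ
e = 14335.84 / 75.976 = 188.69 MJ/m^2

188.69 MJ/m^2


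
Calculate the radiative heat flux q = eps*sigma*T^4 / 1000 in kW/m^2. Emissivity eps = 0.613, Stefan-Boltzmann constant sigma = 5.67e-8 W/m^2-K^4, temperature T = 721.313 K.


T^4 = 2.7070e+11
q = 0.613 * 5.67e-8 * 2.7070e+11 / 1000 = 9.4089 kW/m^2

9.4089 kW/m^2


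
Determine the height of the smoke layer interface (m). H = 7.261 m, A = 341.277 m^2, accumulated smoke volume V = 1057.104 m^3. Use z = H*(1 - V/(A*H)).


V/(A*H) = 0.42659
1 - 0.42659 = 0.57341
z = 7.261 * 0.57341 = 4.1635 m

4.1635 m


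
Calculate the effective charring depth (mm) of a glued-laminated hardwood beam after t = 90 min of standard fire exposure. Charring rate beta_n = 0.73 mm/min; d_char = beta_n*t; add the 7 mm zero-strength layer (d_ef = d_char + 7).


d_char = 0.73 * 90 = 65.7 mm
d_ef = 65.7 + 1.0*7 = 72.7 mm

72.7 mm


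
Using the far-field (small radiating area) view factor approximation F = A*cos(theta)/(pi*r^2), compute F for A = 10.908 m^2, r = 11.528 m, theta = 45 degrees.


cos(45 deg) = 0.70711
pi*r^2 = 417.50
F = 10.908 * 0.70711 / 417.50 = 0.018474

0.018474


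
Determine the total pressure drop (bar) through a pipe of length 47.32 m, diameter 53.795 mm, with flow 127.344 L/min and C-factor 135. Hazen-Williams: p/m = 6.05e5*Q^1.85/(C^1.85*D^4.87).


Q^1.85 = 7838.1
C^1.85 = 8732.1
D^4.87 = 2.6836e+08
p/m = 0.0020236 bar/m
p_total = 0.0020236 * 47.32 = 0.095759 bar

0.095759 bar


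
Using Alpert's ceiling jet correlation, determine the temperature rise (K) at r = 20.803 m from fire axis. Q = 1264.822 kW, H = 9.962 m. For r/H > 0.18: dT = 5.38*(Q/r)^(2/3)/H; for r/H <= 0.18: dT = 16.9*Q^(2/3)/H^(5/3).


r/H = 20.803 / 9.962 = 2.0882
r/H > 0.18, so dT = 5.38*(Q/r)^(2/3)/H
Q/r = 60.800
(Q/r)^(2/3) = 15.462
dT = 5.38 * 15.462 / 9.962 = 8.3504 K

8.3504 K


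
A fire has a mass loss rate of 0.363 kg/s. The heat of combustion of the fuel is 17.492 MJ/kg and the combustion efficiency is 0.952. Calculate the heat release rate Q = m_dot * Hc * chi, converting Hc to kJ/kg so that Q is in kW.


Hc = 17.492 MJ/kg = 17.492 * 1000 kJ/kg = 17492 kJ/kg
Q = 0.363 kg/s * 17492 kJ/kg * 0.952 = 6044.8 kW

6044.8 kW


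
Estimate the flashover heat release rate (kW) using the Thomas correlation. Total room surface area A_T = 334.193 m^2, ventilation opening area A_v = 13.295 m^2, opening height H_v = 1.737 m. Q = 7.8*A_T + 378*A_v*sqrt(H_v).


7.8*A_T = 2606.7
sqrt(H_v) = 1.3180
378*A_v*sqrt(H_v) = 6623.4
Q = 2606.7 + 6623.4 = 9230.1 kW

9230.1 kW


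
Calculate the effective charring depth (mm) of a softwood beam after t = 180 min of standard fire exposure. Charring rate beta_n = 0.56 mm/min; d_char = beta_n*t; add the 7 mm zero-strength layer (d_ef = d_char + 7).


d_char = 0.56 * 180 = 100.8 mm
d_ef = 100.8 + 1.0*7 = 107.8 mm

107.8 mm


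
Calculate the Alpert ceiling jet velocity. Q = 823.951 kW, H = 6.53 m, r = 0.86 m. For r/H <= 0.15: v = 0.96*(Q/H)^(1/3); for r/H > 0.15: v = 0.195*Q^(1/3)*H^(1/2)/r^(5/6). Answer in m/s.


r/H = 0.86 / 6.53 = 0.13170
r/H <= 0.15, so v = 0.96*(Q/H)^(1/3)
Q/H = 126.18
(Q/H)^(1/3) = 5.0157
v = 0.96 * 5.0157 = 4.8150 m/s

4.8150 m/s


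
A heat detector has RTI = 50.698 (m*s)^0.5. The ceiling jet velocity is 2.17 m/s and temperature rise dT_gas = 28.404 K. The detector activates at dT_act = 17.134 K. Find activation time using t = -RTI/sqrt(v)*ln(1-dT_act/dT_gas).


dT_act/dT_gas = 0.60322
ln(1 - 0.60322) = -0.92439
t = -50.698 / sqrt(2.17) * -0.92439 = 31.814 s

31.814 s


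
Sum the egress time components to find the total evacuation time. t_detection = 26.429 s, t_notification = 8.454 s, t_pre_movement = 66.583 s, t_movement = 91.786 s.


Total = 26.429 + 8.454 + 66.583 + 91.786 = 193.252 s

193.252 s


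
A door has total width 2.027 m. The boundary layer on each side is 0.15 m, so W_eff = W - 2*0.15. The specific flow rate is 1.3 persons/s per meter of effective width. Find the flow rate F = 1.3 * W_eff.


W_eff = 2.027 - 0.30 = 1.727 m
F = 1.3 * 1.727 = 2.2451 persons/s

2.2451 persons/s


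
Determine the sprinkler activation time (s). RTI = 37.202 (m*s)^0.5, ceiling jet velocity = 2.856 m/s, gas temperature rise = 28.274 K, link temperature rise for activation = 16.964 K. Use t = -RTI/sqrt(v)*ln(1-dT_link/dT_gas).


dT_link/dT_gas = 0.59999
ln(1 - 0.59999) = -0.91626
t = -37.202 / sqrt(2.856) * -0.91626 = 20.170 s

20.170 s


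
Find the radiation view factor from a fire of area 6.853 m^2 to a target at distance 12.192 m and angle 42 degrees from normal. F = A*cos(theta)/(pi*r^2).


cos(42 deg) = 0.74314
pi*r^2 = 466.98
F = 6.853 * 0.74314 / 466.98 = 0.010906

0.010906


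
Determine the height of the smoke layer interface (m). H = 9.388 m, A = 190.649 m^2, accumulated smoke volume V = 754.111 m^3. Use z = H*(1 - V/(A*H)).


V/(A*H) = 0.42134
1 - 0.42134 = 0.57866
z = 9.388 * 0.57866 = 5.4325 m

5.4325 m


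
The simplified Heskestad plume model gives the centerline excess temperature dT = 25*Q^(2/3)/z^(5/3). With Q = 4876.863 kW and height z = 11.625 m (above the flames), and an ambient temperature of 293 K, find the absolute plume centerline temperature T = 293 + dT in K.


Q^(2/3) = 287.58
z^(5/3) = 59.656
dT = 25 * 287.58 / 59.656 = 120.52 K
T = 293 + 120.52 = 413.52 K

413.52 K


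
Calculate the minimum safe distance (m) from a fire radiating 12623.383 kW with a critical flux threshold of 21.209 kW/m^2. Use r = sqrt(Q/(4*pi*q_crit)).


4*pi*q_crit = 266.52
Q/(4*pi*q_crit) = 47.364
r = sqrt(47.364) = 6.8821 m

6.8821 m


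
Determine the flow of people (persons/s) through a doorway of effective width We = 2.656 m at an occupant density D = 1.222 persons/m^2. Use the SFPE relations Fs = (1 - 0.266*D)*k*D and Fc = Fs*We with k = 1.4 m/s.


1 - 0.266*D = 1 - 0.266*1.222 = 0.67495
Fs = 0.67495 * 1.4 * 1.222 = 1.1547 persons/(s*m)
Fc = 1.1547 * 2.656 = 3.0669 persons/s

3.0669 persons/s


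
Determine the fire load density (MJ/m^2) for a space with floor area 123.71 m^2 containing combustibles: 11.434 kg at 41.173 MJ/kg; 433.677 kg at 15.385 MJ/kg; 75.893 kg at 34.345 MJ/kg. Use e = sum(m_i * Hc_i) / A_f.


Total energy = 11.434*41.173 + 433.677*15.385 + 75.893*34.345
= 470.7721 + 6672.121 + 2606.545
= 9749.438 MJ
e = 9749.438 / 123.71 = 78.809 MJ/m^2

78.809 MJ/m^2


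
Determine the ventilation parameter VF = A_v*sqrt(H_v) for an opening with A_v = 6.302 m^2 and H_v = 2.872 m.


sqrt(H_v) = 1.6947
VF = 6.302 * 1.6947 = 10.680 m^(5/2)

10.680 m^(5/2)


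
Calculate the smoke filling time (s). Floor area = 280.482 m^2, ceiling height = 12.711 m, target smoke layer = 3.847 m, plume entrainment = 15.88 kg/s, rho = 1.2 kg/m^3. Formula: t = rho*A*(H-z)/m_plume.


H - z = 8.864 m
t = 1.2 * 280.482 * 8.864 / 15.88 = 187.87 s

187.87 s


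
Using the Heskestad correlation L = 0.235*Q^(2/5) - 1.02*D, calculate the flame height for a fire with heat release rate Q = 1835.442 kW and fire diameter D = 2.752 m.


Q^(2/5) = 20.207
0.235 * Q^(2/5) = 4.7486
1.02 * D = 2.8070
L = 1.9415 m

1.9415 m


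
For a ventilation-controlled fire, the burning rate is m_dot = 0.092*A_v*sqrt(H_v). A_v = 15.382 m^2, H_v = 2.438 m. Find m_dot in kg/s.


sqrt(H_v) = 1.5614
m_dot = 0.092 * 15.382 * 1.5614 = 2.2096 kg/s

2.2096 kg/s


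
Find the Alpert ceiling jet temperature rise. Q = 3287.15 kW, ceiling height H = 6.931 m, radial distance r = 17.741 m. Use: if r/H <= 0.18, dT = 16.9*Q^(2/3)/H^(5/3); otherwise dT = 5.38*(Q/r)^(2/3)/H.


r/H = 17.741 / 6.931 = 2.5597
r/H > 0.18, so dT = 5.38*(Q/r)^(2/3)/H
Q/r = 185.29
(Q/r)^(2/3) = 32.501
dT = 5.38 * 32.501 / 6.931 = 25.228 K

25.228 K


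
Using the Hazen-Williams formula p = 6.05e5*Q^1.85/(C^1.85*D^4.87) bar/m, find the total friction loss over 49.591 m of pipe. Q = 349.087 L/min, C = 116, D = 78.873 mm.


Q^1.85 = 50632
C^1.85 = 6595.5
D^4.87 = 1.7300e+09
p/m = 0.0026847 bar/m
p_total = 0.0026847 * 49.591 = 0.13314 bar

0.13314 bar


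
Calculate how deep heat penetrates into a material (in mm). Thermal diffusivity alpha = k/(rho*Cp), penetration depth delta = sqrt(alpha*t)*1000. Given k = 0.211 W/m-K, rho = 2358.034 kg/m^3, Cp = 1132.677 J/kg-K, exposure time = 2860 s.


alpha = 0.211 / (2358.034 * 1132.677) = 7.9000e-08 m^2/s
alpha * t = 0.00022594
delta = sqrt(0.00022594) * 1000 = 15.031 mm

15.031 mm


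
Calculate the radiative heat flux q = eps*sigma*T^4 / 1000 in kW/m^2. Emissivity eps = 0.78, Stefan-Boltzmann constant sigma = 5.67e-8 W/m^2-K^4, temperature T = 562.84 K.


T^4 = 1.0036e+11
q = 0.78 * 5.67e-8 * 1.0036e+11 / 1000 = 4.4383 kW/m^2

4.4383 kW/m^2


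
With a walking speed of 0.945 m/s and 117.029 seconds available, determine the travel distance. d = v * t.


d = 0.945 * 117.029 = 110.59 m

110.59 m


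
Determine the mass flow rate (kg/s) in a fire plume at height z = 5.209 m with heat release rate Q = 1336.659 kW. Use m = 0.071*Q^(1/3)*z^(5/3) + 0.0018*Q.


Q^(1/3) = 11.016
z^(5/3) = 15.653
First term = 0.071 * 11.016 * 15.653 = 12.242
Second term = 0.0018 * 1336.659 = 2.4060
m = 14.648 kg/s

14.648 kg/s


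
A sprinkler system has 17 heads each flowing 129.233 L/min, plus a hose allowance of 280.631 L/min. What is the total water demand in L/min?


Sprinkler demand = 17 * 129.233 = 2196.961 L/min
Total = 2196.961 + 280.631 = 2477.592 L/min

2477.592 L/min


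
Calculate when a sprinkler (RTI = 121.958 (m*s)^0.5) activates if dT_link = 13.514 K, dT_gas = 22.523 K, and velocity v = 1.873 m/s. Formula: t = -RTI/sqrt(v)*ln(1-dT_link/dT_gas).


dT_link/dT_gas = 0.60001
ln(1 - 0.60001) = -0.91631
t = -121.958 / sqrt(1.873) * -0.91631 = 81.655 s

81.655 s


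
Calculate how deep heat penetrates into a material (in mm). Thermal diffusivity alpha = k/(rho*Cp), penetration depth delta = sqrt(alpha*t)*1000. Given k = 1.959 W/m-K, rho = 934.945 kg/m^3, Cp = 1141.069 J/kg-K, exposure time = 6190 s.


alpha = 1.959 / (934.945 * 1141.069) = 1.8363e-06 m^2/s
alpha * t = 0.011367
delta = sqrt(0.011367) * 1000 = 106.61 mm

106.61 mm


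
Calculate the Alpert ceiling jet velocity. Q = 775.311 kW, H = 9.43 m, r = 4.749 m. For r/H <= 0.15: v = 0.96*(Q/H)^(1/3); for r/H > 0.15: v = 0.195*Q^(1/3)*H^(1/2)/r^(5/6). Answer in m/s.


r/H = 4.749 / 9.43 = 0.50361
r/H > 0.15, so v = 0.195*Q^(1/3)*H^(1/2)/r^(5/6)
Q^(1/3) = 9.1867
H^(1/2) = 3.0708
r^(5/6) = 3.6630
v = 0.195 * 9.1867 * 3.0708 / 3.6630 = 1.5018 m/s

1.5018 m/s


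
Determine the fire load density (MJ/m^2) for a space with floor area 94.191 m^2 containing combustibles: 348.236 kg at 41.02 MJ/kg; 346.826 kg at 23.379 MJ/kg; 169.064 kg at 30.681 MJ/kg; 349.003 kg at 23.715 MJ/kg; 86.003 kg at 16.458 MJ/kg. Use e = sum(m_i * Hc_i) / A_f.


Total energy = 348.236*41.02 + 346.826*23.379 + 169.064*30.681 + 349.003*23.715 + 86.003*16.458
= 14284.64 + 8108.445 + 5187.053 + 8276.606 + 1415.437
= 37272.18 MJ
e = 37272.18 / 94.191 = 395.71 MJ/m^2

395.71 MJ/m^2


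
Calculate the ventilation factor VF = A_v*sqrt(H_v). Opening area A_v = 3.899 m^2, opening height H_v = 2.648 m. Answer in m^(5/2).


sqrt(H_v) = 1.6273
VF = 3.899 * 1.6273 = 6.3447 m^(5/2)

6.3447 m^(5/2)


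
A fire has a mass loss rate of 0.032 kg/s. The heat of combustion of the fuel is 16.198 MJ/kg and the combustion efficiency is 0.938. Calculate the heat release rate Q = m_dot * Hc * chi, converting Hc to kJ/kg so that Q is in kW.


Hc = 16.198 MJ/kg = 16.198 * 1000 kJ/kg = 16198 kJ/kg
Q = 0.032 kg/s * 16198 kJ/kg * 0.938 = 486.20 kW

486.20 kW


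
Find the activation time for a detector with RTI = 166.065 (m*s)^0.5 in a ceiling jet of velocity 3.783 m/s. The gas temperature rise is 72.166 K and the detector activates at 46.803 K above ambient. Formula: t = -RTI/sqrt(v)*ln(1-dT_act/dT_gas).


dT_act/dT_gas = 0.64855
ln(1 - 0.64855) = -1.0457
t = -166.065 / sqrt(3.783) * -1.0457 = 89.281 s

89.281 s


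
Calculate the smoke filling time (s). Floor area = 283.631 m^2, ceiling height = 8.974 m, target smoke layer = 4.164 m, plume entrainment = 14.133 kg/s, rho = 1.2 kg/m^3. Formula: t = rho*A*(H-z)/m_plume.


H - z = 4.81 m
t = 1.2 * 283.631 * 4.81 / 14.133 = 115.84 s

115.84 s


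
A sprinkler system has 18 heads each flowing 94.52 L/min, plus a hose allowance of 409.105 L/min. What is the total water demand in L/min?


Sprinkler demand = 18 * 94.52 = 1701.36 L/min
Total = 1701.36 + 409.105 = 2110.465 L/min

2110.465 L/min


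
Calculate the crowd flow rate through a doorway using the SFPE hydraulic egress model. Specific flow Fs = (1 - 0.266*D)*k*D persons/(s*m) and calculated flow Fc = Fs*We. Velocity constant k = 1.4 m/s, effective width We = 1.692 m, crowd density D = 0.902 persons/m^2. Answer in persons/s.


1 - 0.266*D = 1 - 0.266*0.902 = 0.76007
Fs = 0.76007 * 1.4 * 0.902 = 0.95981 persons/(s*m)
Fc = 0.95981 * 1.692 = 1.6240 persons/s

1.6240 persons/s


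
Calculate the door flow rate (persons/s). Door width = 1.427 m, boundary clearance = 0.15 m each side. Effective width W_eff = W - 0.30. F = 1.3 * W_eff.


W_eff = 1.427 - 0.30 = 1.127 m
F = 1.3 * 1.127 = 1.4651 persons/s

1.4651 persons/s


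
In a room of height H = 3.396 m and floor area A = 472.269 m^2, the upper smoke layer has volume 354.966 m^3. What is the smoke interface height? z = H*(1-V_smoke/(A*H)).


V/(A*H) = 0.22132
1 - 0.22132 = 0.77868
z = 3.396 * 0.77868 = 2.6444 m

2.6444 m


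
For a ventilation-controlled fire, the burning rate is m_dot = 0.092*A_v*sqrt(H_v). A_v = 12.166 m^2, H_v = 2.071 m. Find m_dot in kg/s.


sqrt(H_v) = 1.4391
m_dot = 0.092 * 12.166 * 1.4391 = 1.6107 kg/s

1.6107 kg/s


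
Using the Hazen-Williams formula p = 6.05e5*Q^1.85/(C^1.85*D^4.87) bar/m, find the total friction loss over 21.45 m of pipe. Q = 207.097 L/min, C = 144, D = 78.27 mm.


Q^1.85 = 19272
C^1.85 = 9839.4
D^4.87 = 1.6665e+09
p/m = 0.00071104 bar/m
p_total = 0.00071104 * 21.45 = 0.015252 bar

0.015252 bar


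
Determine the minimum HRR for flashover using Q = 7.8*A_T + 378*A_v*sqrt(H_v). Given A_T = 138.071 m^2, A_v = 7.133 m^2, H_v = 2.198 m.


7.8*A_T = 1077.0
sqrt(H_v) = 1.4826
378*A_v*sqrt(H_v) = 3997.4
Q = 1077.0 + 3997.4 = 5074.4 kW

5074.4 kW


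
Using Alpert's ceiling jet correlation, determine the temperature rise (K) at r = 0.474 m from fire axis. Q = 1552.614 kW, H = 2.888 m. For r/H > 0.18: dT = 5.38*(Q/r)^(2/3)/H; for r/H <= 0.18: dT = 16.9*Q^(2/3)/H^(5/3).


r/H = 0.474 / 2.888 = 0.16413
r/H <= 0.18, so dT = 16.9*Q^(2/3)/H^(5/3)
Q^(2/3) = 134.08
H^(5/3) = 5.8568
dT = 16.9 * 134.08 / 5.8568 = 386.90 K

386.90 K


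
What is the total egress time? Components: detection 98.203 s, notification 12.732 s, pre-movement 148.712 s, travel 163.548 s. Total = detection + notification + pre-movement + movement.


Total = 98.203 + 12.732 + 148.712 + 163.548 = 423.195 s

423.195 s


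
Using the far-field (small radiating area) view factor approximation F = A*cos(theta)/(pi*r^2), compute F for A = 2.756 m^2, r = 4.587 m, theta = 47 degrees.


cos(47 deg) = 0.68200
pi*r^2 = 66.101
F = 2.756 * 0.68200 / 66.101 = 0.028435

0.028435


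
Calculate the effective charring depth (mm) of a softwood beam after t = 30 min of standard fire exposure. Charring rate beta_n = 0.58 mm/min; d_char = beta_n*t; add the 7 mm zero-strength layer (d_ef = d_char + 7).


d_char = 0.58 * 30 = 17.4 mm
d_ef = 17.4 + 1.0*7 = 24.4 mm

24.4 mm


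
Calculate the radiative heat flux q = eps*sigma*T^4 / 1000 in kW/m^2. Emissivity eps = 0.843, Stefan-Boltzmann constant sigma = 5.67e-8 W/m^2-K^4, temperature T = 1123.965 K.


T^4 = 1.5959e+12
q = 0.843 * 5.67e-8 * 1.5959e+12 / 1000 = 76.282 kW/m^2

76.282 kW/m^2


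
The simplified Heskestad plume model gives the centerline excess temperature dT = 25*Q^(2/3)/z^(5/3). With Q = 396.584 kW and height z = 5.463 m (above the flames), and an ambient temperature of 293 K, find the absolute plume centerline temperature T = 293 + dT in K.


Q^(2/3) = 53.979
z^(5/3) = 16.945
dT = 25 * 53.979 / 16.945 = 79.636 K
T = 293 + 79.636 = 372.64 K

372.64 K


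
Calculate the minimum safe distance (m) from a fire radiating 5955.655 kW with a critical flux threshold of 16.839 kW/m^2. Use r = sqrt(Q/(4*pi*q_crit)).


4*pi*q_crit = 211.61
Q/(4*pi*q_crit) = 28.145
r = sqrt(28.145) = 5.3052 m

5.3052 m


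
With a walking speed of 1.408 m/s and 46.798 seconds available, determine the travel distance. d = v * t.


d = 1.408 * 46.798 = 65.892 m

65.892 m


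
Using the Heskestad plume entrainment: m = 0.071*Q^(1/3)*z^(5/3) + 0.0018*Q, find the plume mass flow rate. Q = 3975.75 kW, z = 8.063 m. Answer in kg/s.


Q^(1/3) = 15.842
z^(5/3) = 32.421
First term = 0.071 * 15.842 * 32.421 = 36.466
Second term = 0.0018 * 3975.75 = 7.1563
m = 43.623 kg/s

43.623 kg/s


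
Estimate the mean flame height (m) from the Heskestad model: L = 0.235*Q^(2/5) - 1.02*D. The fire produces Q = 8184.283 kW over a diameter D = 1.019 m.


Q^(2/5) = 36.744
0.235 * Q^(2/5) = 8.6350
1.02 * D = 1.0394
L = 7.5956 m

7.5956 m


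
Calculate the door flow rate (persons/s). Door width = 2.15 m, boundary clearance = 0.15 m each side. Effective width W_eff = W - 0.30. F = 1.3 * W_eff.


W_eff = 2.15 - 0.30 = 1.85 m
F = 1.3 * 1.85 = 2.405 persons/s

2.405 persons/s


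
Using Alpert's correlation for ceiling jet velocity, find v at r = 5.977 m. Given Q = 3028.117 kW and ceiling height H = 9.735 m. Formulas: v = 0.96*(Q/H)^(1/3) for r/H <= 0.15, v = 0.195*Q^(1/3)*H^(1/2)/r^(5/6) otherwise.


r/H = 5.977 / 9.735 = 0.61397
r/H > 0.15, so v = 0.195*Q^(1/3)*H^(1/2)/r^(5/6)
Q^(1/3) = 14.467
H^(1/2) = 3.1201
r^(5/6) = 4.4368
v = 0.195 * 14.467 * 3.1201 / 4.4368 = 1.9839 m/s

1.9839 m/s


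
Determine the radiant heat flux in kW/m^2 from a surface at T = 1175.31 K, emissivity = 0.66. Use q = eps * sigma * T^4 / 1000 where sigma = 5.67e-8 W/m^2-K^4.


T^4 = 1.9081e+12
q = 0.66 * 5.67e-8 * 1.9081e+12 / 1000 = 71.406 kW/m^2

71.406 kW/m^2


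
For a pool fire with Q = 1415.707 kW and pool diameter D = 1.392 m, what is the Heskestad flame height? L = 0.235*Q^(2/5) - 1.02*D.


Q^(2/5) = 18.213
0.235 * Q^(2/5) = 4.2801
1.02 * D = 1.4198
L = 2.8603 m

2.8603 m


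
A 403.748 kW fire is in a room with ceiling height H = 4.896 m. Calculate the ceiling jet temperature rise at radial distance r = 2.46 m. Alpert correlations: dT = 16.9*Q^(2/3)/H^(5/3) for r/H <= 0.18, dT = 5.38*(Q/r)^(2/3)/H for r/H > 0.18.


r/H = 2.46 / 4.896 = 0.50245
r/H > 0.18, so dT = 5.38*(Q/r)^(2/3)/H
Q/r = 164.13
(Q/r)^(2/3) = 29.977
dT = 5.38 * 29.977 / 4.896 = 32.940 K

32.940 K


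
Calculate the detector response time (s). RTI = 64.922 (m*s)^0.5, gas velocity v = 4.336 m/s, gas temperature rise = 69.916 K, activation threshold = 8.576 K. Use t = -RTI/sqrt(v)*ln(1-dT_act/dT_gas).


dT_act/dT_gas = 0.12266
ln(1 - 0.12266) = -0.13086
t = -64.922 / sqrt(4.336) * -0.13086 = 4.0800 s

4.0800 s
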